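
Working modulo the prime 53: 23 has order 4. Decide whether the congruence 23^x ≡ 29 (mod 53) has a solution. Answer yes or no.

⟨23⟩ has order 4; its elements mod 53 are {1, 23, 30, 52}.
29 is not in this set.

no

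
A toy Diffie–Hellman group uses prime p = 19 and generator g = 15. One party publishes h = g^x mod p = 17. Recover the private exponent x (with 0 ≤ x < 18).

14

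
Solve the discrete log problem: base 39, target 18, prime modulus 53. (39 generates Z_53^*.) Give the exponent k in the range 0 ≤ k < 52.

11

Successive powers of 39 modulo 53:
  39^0=1  39^1=39  39^2=37  39^3=12  39^4=44  39^5=20
  39^6=38  39^7=51  39^8=28  39^9=32  39^10=29  39^11=18
So 39^11 ≡ 18 (mod 53), giving k = 11.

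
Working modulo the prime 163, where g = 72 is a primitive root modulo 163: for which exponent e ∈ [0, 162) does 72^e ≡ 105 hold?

Successive powers of 72 modulo 163:
  72^0=1  72^1=72  72^2=131  72^3=141  72^4=46  72^5=52
  72^6=158  72^7=129  72^8=160  72^9=110  72^10=96  72^11=66
  72^12=25  72^13=7  72^14=15  72^15=102  72^16=9  72^17=159
  72^18=38  72^19=128  72^20=88  72^21=142  72^22=118  72^23=20
  72^24=136  72^25=12  72^26=49  72^27=105
So 72^27 ≡ 105 (mod 163), giving e = 27.

27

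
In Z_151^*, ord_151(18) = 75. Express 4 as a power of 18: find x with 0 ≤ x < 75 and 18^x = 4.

Successive powers of 18 modulo 151:
  18^0=1  18^1=18  18^2=22  18^3=94  18^4=31  18^5=105
  18^6=78  18^7=45  18^8=55  18^9=84  18^10=2  18^11=36
  18^12=44  18^13=37  18^14=62  18^15=59  18^16=5  18^17=90
  18^18=110  18^19=17  18^20=4
So 18^20 ≡ 4 (mod 151), giving x = 20.

20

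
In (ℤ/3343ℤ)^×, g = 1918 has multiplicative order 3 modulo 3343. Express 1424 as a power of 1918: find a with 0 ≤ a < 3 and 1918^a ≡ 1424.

Successive powers of 1918 modulo 3343:
  1918^0=1  1918^1=1918  1918^2=1424
So 1918^2 ≡ 1424 (mod 3343), giving a = 2.

2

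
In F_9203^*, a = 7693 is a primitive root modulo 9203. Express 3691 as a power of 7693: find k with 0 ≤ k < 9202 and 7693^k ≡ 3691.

6113

Baby-step giant-step with m = ceil(sqrt(9202)) = 96.
Baby table (7693^j mod 9203 for j=0..95):
  0:1  1:7693  2:6959  3:1736  4:1495  5:6488  6:4315  7:74
  8:7899  9:8801  10:8825  11:194  12:1556  13:6408  14:5476  15:4737
  16:7064  17:8840  18:5153  19:4708  20:4839  21:292  22:824  23:7368
  24:747  25:3999  26:7881  27:8372  28:3202  29:5758  30:2255  31:60
  32:1430  33:3405  34:2927  35:6873  36:2754  37:1216  38:4440  39:4587
  40:3489  41:4929  42:2437  43:1330  44:7157  45:6455  46:8130  47:502
  48:5829  49:5481  50:6390  51:5047  52:8317  53:3425  54:336  55:8008
  56:662  57:3507  58:5358  59:8060  60:4969  61:6458  62:3600  63:2973
  64:1834  65:763  66:7448  67:8789  68:8539  69:8716  70:8333  71:6874
  72:1244  73:8175  74:6176  75:6082  76:774  77:41  78:2511  79:26
  80:6755  81:6077  82:8324  83:2058  84:3034  85:1754  86:1924  87:2908
  88:7954  89:8578  90:5044  91:3644  92:954  93:4331  94:3523  95:8807
Giant step factor: 7693^(-96) ≡ 6540 (mod 9203).
Scan 3691·6540^i mod 9203 for i = 0, 1, …:
  i=0: 3691   i=1: 8874   i=2: 1842   i=3: 9156
  i=4: 5522   i=5: 1308   i=6: 4733   i=7: 4131
  i=8: 5935   i=9: 5849     …   i=62: 4755
  i=63: 763
Match at i=63, j=65: k = 63·96 + 65 = 6113.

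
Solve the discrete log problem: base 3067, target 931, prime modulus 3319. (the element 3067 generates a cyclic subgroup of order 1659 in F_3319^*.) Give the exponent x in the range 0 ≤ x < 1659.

Baby-step giant-step with m = ceil(sqrt(1659)) = 41.
Baby table (3067^j mod 3319 for j=0..40):
  0:1  1:3067  2:443  3:1210  4:428  5:1671  6:421  7:116
  8:639  9:1603  10:962  11:3182  12:1334  13:2370  14:180  15:1106
  16:84  17:2065  18:703  19:2070  20:2762  21:966  22:2174  23:3106
  24:572  25:1892  26:1152  27:1768  28:2529  29:3259  30:1844  31:3291
  32:418  33:872  34:2629  35:1292  36:2997  37:1488  38:71  39:2022
  40:1582
Giant step factor: 3067^(-41) ≡ 1720 (mod 3319).
Scan 931·1720^i mod 3319 for i = 0, 1, …:
  i=0: 931   i=1: 1562   i=2: 1569   i=3: 333
  i=4: 1892
Match at i=4, j=25: x = 4·41 + 25 = 189.

189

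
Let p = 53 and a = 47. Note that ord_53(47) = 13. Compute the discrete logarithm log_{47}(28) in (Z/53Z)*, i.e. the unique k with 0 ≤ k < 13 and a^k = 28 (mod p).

Successive powers of 47 modulo 53:
  47^0=1  47^1=47  47^2=36  47^3=49  47^4=24  47^5=15
  47^6=16  47^7=10  47^8=46  47^9=42  47^10=13  47^11=28
So 47^11 ≡ 28 (mod 53), giving k = 11.

11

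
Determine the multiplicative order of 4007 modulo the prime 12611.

The order of 4007 must divide p − 1 = 12610 = 2 · 5 · 13 · 97.
Divisors: 1, 2, 5, 10, 13, 26, 65, 97, 130, 194, 485, 970, 1261, 2522, 6305, 12610.
Check each in increasing order: 4007^1 ≡ 4007;  4007^2 ≡ 2246;  4007^5 ≡ 10816;  4007^10 ≡ 6220;  4007^13 ≡ 9156;  4007^26 ≡ 7019;  4007^65 ≡ 5371;  4007^97 ≡ 5725;  4007^130 ≡ 6284;  4007^194 ≡ 12247;  4007^485 ≡ 561;  4007^970 ≡ 12057;  4007^1261 ≡ 6605;  4007^2522 ≡ 4576;  4007^6305 ≡ 1.
Smallest exponent giving 1 is 6305.

6305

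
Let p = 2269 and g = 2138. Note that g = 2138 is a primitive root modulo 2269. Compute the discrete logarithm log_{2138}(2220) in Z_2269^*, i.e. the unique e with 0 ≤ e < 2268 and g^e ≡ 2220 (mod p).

542

Baby-step giant-step with m = ceil(sqrt(2268)) = 48.
Baby table (2138^j mod 2269 for j=0..47):
  0:1  1:2138  2:1278  3:488  4:1873  5:1958  6:2168  7:1886
  8:255  9:630  10:1423  11:1914  12:1125  13:110  14:1473  15:2171
  16:1493  17:1820  18:2094  19:235  20:981  21:822  22:1230  23:2238
  24:1792  25:1224  26:755  27:931  28:565  29:862  30:528  31:1171
  32:891  33:1267  34:1929  35:1429  36:1128  37:1986  38:769  39:1366
  40:305  41:887  42:1791  43:1355  44:1746  45:443  46:961  47:1173
Giant step factor: 2138^(-48) ≡ 1479 (mod 2269).
Scan 2220·1479^i mod 2269 for i = 0, 1, …:
  i=0: 2220   i=1: 137   i=2: 682   i=3: 1242
  i=4: 1297   i=5: 958   i=6: 1026   i=7: 1762
  i=8: 1186   i=9: 157   i=10: 765   i=11: 1473
Match at i=11, j=14: e = 11·48 + 14 = 542.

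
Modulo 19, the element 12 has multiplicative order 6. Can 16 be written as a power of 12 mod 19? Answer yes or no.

no

⟨12⟩ has order 6; its elements mod 19 are {1, 7, 8, 11, 12, 18}.
16 is not in this set.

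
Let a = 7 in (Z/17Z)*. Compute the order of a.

16

The order of 7 must divide p − 1 = 16 = 2^4.
Divisors: 1, 2, 4, 8, 16.
Check each in increasing order: 7^1 ≡ 7;  7^2 ≡ 15;  7^4 ≡ 4;  7^8 ≡ 16;  7^16 ≡ 1.
Smallest exponent giving 1 is 16.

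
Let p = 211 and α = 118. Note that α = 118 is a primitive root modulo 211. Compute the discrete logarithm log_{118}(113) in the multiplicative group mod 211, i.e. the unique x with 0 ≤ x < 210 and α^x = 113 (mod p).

138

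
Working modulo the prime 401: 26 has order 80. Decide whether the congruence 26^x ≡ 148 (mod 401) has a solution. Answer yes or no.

148 ∈ ⟨26⟩ iff 148^80 ≡ 1 (mod 401), since |⟨26⟩| = 80.
148^80 mod 401 = 1.
Since 1 = 1, 148 lies in the subgroup.

yes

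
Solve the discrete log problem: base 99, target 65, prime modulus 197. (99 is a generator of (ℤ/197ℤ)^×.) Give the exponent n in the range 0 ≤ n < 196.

82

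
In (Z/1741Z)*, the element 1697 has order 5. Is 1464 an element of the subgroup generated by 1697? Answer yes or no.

⟨1697⟩ has order 5; its elements mod 1741 are {1, 125, 195, 1464, 1697}.
1464 is in this set.

yes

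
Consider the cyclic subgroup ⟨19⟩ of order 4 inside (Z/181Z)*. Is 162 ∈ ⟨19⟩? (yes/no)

yes

⟨19⟩ has order 4; its elements mod 181 are {1, 19, 162, 180}.
162 is in this set.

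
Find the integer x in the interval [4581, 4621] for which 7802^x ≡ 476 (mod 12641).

Compute 7802^4581 mod 12641 = 11423, then multiply by 7802 repeatedly:
  7802^4581=11423  7802^4582=3196  7802^4583=7140  7802^4584=10034  7802^4585=12196
  7802^4586=4385  7802^4587=5224  7802^4588=3064  7802^4589=1197  7802^4590=9936
  7802^4591=6060  7802^4592=2780  7802^4593=10245  7802^4594=2447  7802^4595=3584
  7802^4596=476
Found 476 at exponent 4596.

4596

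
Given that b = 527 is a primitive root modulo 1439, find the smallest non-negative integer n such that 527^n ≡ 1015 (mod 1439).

324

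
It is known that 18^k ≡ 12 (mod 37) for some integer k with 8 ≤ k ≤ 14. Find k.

8

Compute 18^8 mod 37 = 12, then multiply by 18 repeatedly:
  18^8=12
Found 12 at exponent 8.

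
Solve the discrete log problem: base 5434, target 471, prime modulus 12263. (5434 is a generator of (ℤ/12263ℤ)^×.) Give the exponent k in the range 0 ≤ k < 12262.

10178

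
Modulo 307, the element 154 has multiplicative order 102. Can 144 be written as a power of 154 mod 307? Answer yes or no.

144 ∈ ⟨154⟩ iff 144^102 ≡ 1 (mod 307), since |⟨154⟩| = 102.
144^102 mod 307 = 1.
Since 1 = 1, 144 lies in the subgroup.

yes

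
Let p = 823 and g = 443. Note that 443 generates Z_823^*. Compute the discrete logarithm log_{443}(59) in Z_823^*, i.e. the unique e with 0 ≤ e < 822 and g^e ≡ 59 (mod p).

Baby-step giant-step with m = ceil(sqrt(822)) = 29.
Baby table (443^j mod 823 for j=0..28):
  0:1  1:443  2:375  3:702  4:715  5:713  6:650  7:723
  8:142  9:358  10:578  11:101  12:301  13:17  14:124  15:614
  16:412  17:633  18:599  19:351  20:769  21:768  22:325  23:773
  24:71  25:179  26:289  27:462  28:562
Giant step factor: 443^(-29) ≡ 339 (mod 823).
Scan 59·339^i mod 823 for i = 0, 1, …:
  i=0: 59   i=1: 249   i=2: 465   i=3: 442
  i=4: 52   i=5: 345   i=6: 89   i=7: 543
  i=8: 548   i=9: 597     …   i=15: 231
  i=16: 124
Match at i=16, j=14: e = 16·29 + 14 = 478.

478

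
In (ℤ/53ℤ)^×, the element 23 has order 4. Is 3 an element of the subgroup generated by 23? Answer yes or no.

no

3 ∈ ⟨23⟩ iff 3^4 ≡ 1 (mod 53), since |⟨23⟩| = 4.
3^4 mod 53 = 28.
Since 28 ≠ 1, 3 does not lie in the subgroup.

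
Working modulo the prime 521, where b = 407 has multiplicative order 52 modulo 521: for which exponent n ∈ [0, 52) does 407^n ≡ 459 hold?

Baby-step giant-step with m = ceil(sqrt(52)) = 8.
Baby table (407^j mod 521 for j=0..7):
  0:1  1:407  2:492  3:180  4:320  5:511  6:98  7:290
Giant step factor: 407^(-8) ≡ 255 (mod 521).
Scan 459·255^i mod 521 for i = 0, 1, …:
  i=0: 459   i=1: 341   i=2: 469   i=3: 286
  i=4: 511
Match at i=4, j=5: n = 4·8 + 5 = 37.

37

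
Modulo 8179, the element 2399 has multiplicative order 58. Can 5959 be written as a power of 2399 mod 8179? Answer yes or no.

no

5959 ∈ ⟨2399⟩ iff 5959^58 ≡ 1 (mod 8179), since |⟨2399⟩| = 58.
5959^58 mod 8179 = 1262.
Since 1262 ≠ 1, 5959 does not lie in the subgroup.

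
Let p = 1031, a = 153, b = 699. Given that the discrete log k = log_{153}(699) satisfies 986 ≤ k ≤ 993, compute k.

Compute 153^986 mod 1031 = 417, then multiply by 153 repeatedly:
  153^986=417  153^987=910  153^988=45  153^989=699
Found 699 at exponent 989.

989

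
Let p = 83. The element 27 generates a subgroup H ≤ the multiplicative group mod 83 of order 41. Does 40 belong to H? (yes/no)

yes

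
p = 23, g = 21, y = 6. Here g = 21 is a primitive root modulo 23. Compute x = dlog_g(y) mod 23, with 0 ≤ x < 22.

20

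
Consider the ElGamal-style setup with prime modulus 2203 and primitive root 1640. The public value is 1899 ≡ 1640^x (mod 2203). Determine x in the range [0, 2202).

2117

Baby-step giant-step with m = ceil(sqrt(2202)) = 47.
Baby table (1640^j mod 2203 for j=0..46):
  0:1  1:1640  2:1940  3:468  4:876  5:284  6:927  7:210
  8:732  9:2048  10:1348  11:1111  12:159  13:806  14:40  15:1713
  16:495  17:1096  18:1995  19:345  20:1832  21:1791  22:641  23:409
  24:1048  25:380  26:1954  27:1398  28:1600  29:227  30:2176  31:1983
  32:492  33:582  34:581  35:1144  36:1407  37:939  38:63  39:1982
  40:1055  41:845  42:113  43:268  44:1123  45:12  46:2056
Giant step factor: 1640^(-47) ≡ 675 (mod 2203).
Scan 1899·675^i mod 2203 for i = 0, 1, …:
  i=0: 1899   i=1: 1882   i=2: 1422   i=3: 1545
  i=4: 856   i=5: 614   i=6: 286   i=7: 1389
  i=8: 1300   i=9: 706     …   i=44: 1700
  i=45: 1940
Match at i=45, j=2: x = 45·47 + 2 = 2117.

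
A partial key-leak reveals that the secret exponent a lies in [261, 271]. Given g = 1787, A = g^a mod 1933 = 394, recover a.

265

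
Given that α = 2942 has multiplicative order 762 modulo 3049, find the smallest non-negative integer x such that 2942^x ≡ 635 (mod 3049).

521

Baby-step giant-step with m = ceil(sqrt(762)) = 28.
Baby table (2942^j mod 3049 for j=0..27):
  0:1  1:2942  2:2302  3:655  4:42  5:1604  6:2165  7:69
  8:1764  9:290  10:2509  11:2898  12:912  13:3033  14:1712  15:2805
  16:1716  17:2377  18:1777  19:1948  20:1945  21:2266  22:1458  23:2542
  24:2416  25:653  26:256  27:49
Giant step factor: 2942^(-28) ≡ 1430 (mod 3049).
Scan 635·1430^i mod 3049 for i = 0, 1, …:
  i=0: 635   i=1: 2497   i=2: 331   i=3: 735
  i=4: 2194   i=5: 3048   i=6: 1619   i=7: 979
  i=8: 479   i=9: 1994     …   i=17: 1701
  i=18: 2377
Match at i=18, j=17: x = 18·28 + 17 = 521.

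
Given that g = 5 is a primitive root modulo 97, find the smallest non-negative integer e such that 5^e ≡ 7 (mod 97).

31

Baby-step giant-step with m = ceil(sqrt(96)) = 10.
Baby table (5^j mod 97 for j=0..9):
  0:1  1:5  2:25  3:28  4:43  5:21  6:8  7:40
  8:6  9:30
Giant step factor: 5^(-10) ≡ 11 (mod 97).
Scan 7·11^i mod 97 for i = 0, 1, …:
  i=0: 7   i=1: 77   i=2: 71   i=3: 5
Match at i=3, j=1: e = 3·10 + 1 = 31.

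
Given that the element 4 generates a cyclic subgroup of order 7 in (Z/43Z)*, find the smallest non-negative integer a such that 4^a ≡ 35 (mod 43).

Successive powers of 4 modulo 43:
  4^0=1  4^1=4  4^2=16  4^3=21  4^4=41  4^5=35
So 4^5 ≡ 35 (mod 43), giving a = 5.

5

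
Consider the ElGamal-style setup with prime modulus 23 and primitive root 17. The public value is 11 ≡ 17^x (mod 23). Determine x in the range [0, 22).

Successive powers of 17 modulo 23:
  17^0=1  17^1=17  17^2=13  17^3=14  17^4=8  17^5=21
  17^6=12  17^7=20  17^8=18  17^9=7  17^10=4  17^11=22
  17^12=6  17^13=10  17^14=9  17^15=15  17^16=2  17^17=11
So 17^17 ≡ 11 (mod 23), giving x = 17.

17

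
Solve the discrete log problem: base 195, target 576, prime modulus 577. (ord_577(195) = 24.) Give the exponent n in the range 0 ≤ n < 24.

12

Successive powers of 195 modulo 577:
  195^0=1  195^1=195  195^2=520  195^3=425  195^4=364  195^5=9
  195^6=24  195^7=64  195^8=363  195^9=391  195^10=81  195^11=216
  195^12=576
So 195^12 ≡ 576 (mod 577), giving n = 12.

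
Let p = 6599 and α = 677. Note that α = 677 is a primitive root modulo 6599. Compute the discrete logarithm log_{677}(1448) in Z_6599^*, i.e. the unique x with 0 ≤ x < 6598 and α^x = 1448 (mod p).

3687

Baby-step giant-step with m = ceil(sqrt(6598)) = 82.
Baby table (677^j mod 6599 for j=0..81):
  0:1  1:677  2:2998  3:3753  4:166  5:199  6:2743  7:2692
  8:1160  9:39  10:7  11:4739  12:1189  13:6474  14:1162  15:1393
  16:6003  17:5646  18:1521  19:273  20:49  21:178  22:1724  23:5724
  24:1535  25:3152  26:2427  27:6527  28:4048  29:1911  30:343  31:1246
  32:5469  33:474  34:4146  35:2267  36:3791  37:6095  38:1940  39:179
  40:2401  41:2123  42:5288  43:3318  44:2626  45:2671  46:141  47:3071
  48:382  49:1253  50:3609  51:1663  52:4021  53:3429  54:5184  55:5499
  56:987  57:1700  58:2674  59:2172  60:5466  61:5042  62:1751  63:4206
  64:3293  65:5498  66:310  67:5301  68:5520  69:2006  70:5267  71:2299
  72:5658  73:3046  74:3254  75:5491  76:2170  77:4112  78:5645  79:844
  80:3874  81:2895
Giant step factor: 677^(-82) ≡ 550 (mod 6599).
Scan 1448·550^i mod 6599 for i = 0, 1, …:
  i=0: 1448   i=1: 4520   i=2: 4776   i=3: 398
  i=4: 1133   i=5: 2844   i=6: 237   i=7: 4969
  i=8: 964   i=9: 2280     …   i=43: 3529
  i=44: 844
Match at i=44, j=79: x = 44·82 + 79 = 3687.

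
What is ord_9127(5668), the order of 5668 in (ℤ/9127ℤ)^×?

The order of 5668 must divide p − 1 = 9126 = 2 · 3^3 · 13^2.
Divisors: 1, 2, 3, 6, 9, 13, 18, 26, 27, 39, 54, 78, 117, 169, 234, 338, 351, 507, 702, 1014, 1521, 3042, 4563, 9126.
Check each in increasing order: 5668^1 ≡ 5668;  5668^2 ≡ 8311;  5668^3 ≡ 2301;  5668^6 ≡ 941;  5668^9 ≡ 2142;  5668^13 ≡ 5516;  5668^18 ≡ 6410;  5668^26 ≡ 5965;  5668^27 ≡ 3212;  5668^39 ≡ 105;  5668^54 ≡ 3434;  5668^78 ≡ 1898;  5668^117 ≡ 7623;  5668^169 ≡ 3287;  5668^234 ≡ 7647;  5668^338 ≡ 7128;  5668^351 ≡ 8059;  5668^507 ≡ 727;  5668^702 ≡ 8876;  5668^1014 ≡ 8290;  5668^1521 ≡ 3010;  5668^3042 ≡ 6116;  5668^4563 ≡ 1.
Smallest exponent giving 1 is 4563.

4563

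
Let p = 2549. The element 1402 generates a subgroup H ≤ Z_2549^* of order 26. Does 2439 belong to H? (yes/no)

no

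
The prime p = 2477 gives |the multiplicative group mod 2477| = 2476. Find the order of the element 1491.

2476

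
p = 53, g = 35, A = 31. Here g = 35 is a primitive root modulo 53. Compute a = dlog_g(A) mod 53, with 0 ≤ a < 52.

Baby-step giant-step with m = ceil(sqrt(52)) = 8.
Baby table (35^j mod 53 for j=0..7):
  0:1  1:35  2:6  3:51  4:36  5:41  6:4  7:34
Giant step factor: 35^(-8) ≡ 42 (mod 53).
Scan 31·42^i mod 53 for i = 0, 1, …:
  i=0: 31   i=1: 30   i=2: 41
Match at i=2, j=5: a = 2·8 + 5 = 21.

21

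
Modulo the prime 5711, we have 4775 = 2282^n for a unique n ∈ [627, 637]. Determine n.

Compute 2282^627 mod 5711 = 5425, then multiply by 2282 repeatedly:
  2282^627=5425  2282^628=4113  2282^629=2693  2282^630=390  2282^631=4775
Found 4775 at exponent 631.

631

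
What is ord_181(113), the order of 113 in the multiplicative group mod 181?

60

The order of 113 must divide p − 1 = 180 = 2^2 · 3^2 · 5.
Divisors: 1, 2, 3, 4, 5, 6, 9, 10, 12, 15, 18, 20, 30, 36, 45, 60, 90, 180.
Check each in increasing order: 113^1 ≡ 113;  113^2 ≡ 99;  113^3 ≡ 146;  113^4 ≡ 27;  113^5 ≡ 155;  113^6 ≡ 139;  113^9 ≡ 22;  113^10 ≡ 133;  113^12 ≡ 135;  113^15 ≡ 162;  113^18 ≡ 122;  113^20 ≡ 132;  113^30 ≡ 180;  113^36 ≡ 42;  113^45 ≡ 19;  113^60 ≡ 1.
Smallest exponent giving 1 is 60.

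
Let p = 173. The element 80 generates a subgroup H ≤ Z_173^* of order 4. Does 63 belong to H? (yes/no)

63 ∈ ⟨80⟩ iff 63^4 ≡ 1 (mod 173), since |⟨80⟩| = 4.
63^4 mod 173 = 100.
Since 100 ≠ 1, 63 does not lie in the subgroup.

no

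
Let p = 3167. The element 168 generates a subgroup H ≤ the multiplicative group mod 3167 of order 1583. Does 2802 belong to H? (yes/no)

no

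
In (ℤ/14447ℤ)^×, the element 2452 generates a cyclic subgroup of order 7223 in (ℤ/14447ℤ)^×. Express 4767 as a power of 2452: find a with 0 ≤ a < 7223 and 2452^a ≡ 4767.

2408

Baby-step giant-step with m = ceil(sqrt(7223)) = 85.
Baby table (2452^j mod 14447 for j=0..84):
  0:1  1:2452  2:2352  3:2751  4:13150  5:12543  6:12220  7:362
  8:6357  9:13498  10:13466  11:7237  12:4208  13:2858  14:1021  15:4161
  16:3190  17:6053  18:4887  19:6361  20:8859  21:8427  22:3794  23:13467
  24:9689  25:6560  26:5609  27:14171  28:2257  29:963  30:6415  31:11244
  32:5412  33:7878  34:1217  35:8002  36:1878  37:10710  38:10721  39:8799
  40:5777  41:7144  42:7324  43:827  44:5224  45:9206  46:6898  47:10906
  48:115  49:7487  50:10434  51:12978  52:9762  53:12192  54:3941  55:12736
  56:8705  57:6441  58:2761  59:8776  60:7169  61:10836  62:1839  63:1764
  64:5675  65:2639  66:13019  67:9165  68:7495  69:1156  70:2900  71:2876
  72:1816  73:3156  74:9367  75:11601  76:13956  77:9616  78:928  79:7277
  80:1159  81:10256  82:9932  83:10069  84:13712
Giant step factor: 2452^(-85) ≡ 4593 (mod 14447).
Scan 4767·4593^i mod 14447 for i = 0, 1, …:
  i=0: 4767   i=1: 7626   i=2: 6690   i=3: 12848
  i=4: 9316   i=5: 10821   i=6: 3173   i=7: 11013
  i=8: 3762   i=9: 254     …   i=27: 98
  i=28: 2257
Match at i=28, j=28: a = 28·85 + 28 = 2408.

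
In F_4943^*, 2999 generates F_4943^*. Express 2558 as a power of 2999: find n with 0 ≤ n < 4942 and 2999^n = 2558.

1375

Baby-step giant-step with m = ceil(sqrt(4942)) = 71.
Baby table (2999^j mod 4943 for j=0..70):
  0:1  1:2999  2:2684  3:2112  4:1905  5:3930  6:1958  7:4701
  8:863  9:2948  10:2968  11:3632  12:2939  13:692  14:4191  15:3703
  16:3319  17:3422  18:910  19:554  20:598  21:4036  22:3500  23:2511
  24:2300  25:2215  26:4336  27:3574  28:2002  29:3196  30:327  31:1959
  32:2757  33:3547  34:117  35:4873  36:2619  37:4897  38:450  39:111
  40:1708  41:1344  42:2111  43:3849  44:1246  45:4789  46:2796  47:1876
  48:990  49:3210  50:2769  51:4934  52:2667  53:559  54:764  55:2627
  56:4174  57:2150  58:2178  59:2119  60:3126  61:2946  62:1913  63:3207
  64:3658  65:1825  66:1274  67:4730  68:3803  69:1696  70:4900
Giant step factor: 2999^(-71) ≡ 2038 (mod 4943).
Scan 2558·2038^i mod 4943 for i = 0, 1, …:
  i=0: 2558   i=1: 3282   i=2: 837   i=3: 471
  i=4: 956   i=5: 786   i=6: 336   i=7: 2634
  i=8: 4937   i=9: 2601     …   i=18: 4494
  i=19: 4336
Match at i=19, j=26: n = 19·71 + 26 = 1375.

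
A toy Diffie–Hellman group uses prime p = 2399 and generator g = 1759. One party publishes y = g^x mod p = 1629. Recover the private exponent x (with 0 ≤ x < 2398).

1864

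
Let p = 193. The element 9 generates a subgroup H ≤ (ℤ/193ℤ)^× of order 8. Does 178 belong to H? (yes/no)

no

⟨9⟩ has order 8; its elements mod 193 are {1, 9, 43, 81, 112, 150, 184, 192}.
178 is not in this set.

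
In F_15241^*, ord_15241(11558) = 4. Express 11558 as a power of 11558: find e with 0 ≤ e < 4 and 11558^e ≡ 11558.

1

Successive powers of 11558 modulo 15241:
  11558^0=1  11558^1=11558
So 11558^1 ≡ 11558 (mod 15241), giving e = 1.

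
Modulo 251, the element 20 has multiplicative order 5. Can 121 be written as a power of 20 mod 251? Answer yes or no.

⟨20⟩ has order 5; its elements mod 251 are {1, 20, 113, 149, 219}.
121 is not in this set.

no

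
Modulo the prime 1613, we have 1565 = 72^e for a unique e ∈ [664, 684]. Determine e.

667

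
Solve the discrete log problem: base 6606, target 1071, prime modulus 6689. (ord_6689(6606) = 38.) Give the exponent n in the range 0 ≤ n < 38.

30

Successive powers of 6606 modulo 6689:
  6606^0=1  6606^1=6606  6606^2=200  6606^3=3467  6606^4=6555  6606^5=4433
  6606^6=6645  6606^7=3652  6606^8=4578  6606^9=1299  6606^10=5896  6606^11=5618
  6606^12=1936  6606^13=6537  6606^14=5927  6606^15=3045  6606^16=1447  6606^17=301
  6606^18=1773  6606^19=6688  6606^20=83  6606^21=6489  6606^22=3222  6606^23=134
  6606^24=2256  6606^25=44  6606^26=3037  6606^27=2111  6606^28=5390  6606^29=793
  6606^30=1071
So 6606^30 ≡ 1071 (mod 6689), giving n = 30.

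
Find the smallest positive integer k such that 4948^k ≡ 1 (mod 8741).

4370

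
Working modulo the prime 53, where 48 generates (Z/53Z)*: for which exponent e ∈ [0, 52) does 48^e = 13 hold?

16

Successive powers of 48 modulo 53:
  48^0=1  48^1=48  48^2=25  48^3=34  48^4=42  48^5=2
  48^6=43  48^7=50  48^8=15  48^9=31  48^10=4  48^11=33
  48^12=47  48^13=30  48^14=9  48^15=8  48^16=13
So 48^16 ≡ 13 (mod 53), giving e = 16.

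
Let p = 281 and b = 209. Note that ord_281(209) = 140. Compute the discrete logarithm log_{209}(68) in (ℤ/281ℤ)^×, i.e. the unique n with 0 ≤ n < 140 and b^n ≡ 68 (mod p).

91

Baby-step giant-step with m = ceil(sqrt(140)) = 12.
Baby table (209^j mod 281 for j=0..11):
  0:1  1:209  2:126  3:201  4:140  5:36  6:218  7:40
  8:211  9:263  10:172  11:261
Giant step factor: 209^(-12) ≡ 273 (mod 281).
Scan 68·273^i mod 281 for i = 0, 1, …:
  i=0: 68   i=1: 18   i=2: 137   i=3: 28
  i=4: 57   i=5: 106   i=6: 276   i=7: 40
Match at i=7, j=7: n = 7·12 + 7 = 91.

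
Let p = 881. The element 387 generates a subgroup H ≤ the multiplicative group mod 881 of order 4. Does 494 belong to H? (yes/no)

⟨387⟩ has order 4; its elements mod 881 are {1, 387, 494, 880}.
494 is in this set.

yes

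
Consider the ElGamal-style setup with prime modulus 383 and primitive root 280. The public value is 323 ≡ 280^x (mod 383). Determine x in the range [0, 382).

324

Baby-step giant-step with m = ceil(sqrt(382)) = 20.
Baby table (280^j mod 383 for j=0..19):
  0:1  1:280  2:268  3:355  4:203  5:156  6:18  7:61
  8:228  9:262  10:207  11:127  12:324  13:332  14:274  15:120
  16:279  17:371  18:87  19:231
Giant step factor: 280^(-20) ≡ 220 (mod 383).
Scan 323·220^i mod 383 for i = 0, 1, …:
  i=0: 323   i=1: 205   i=2: 289   i=3: 2
  i=4: 57   i=5: 284   i=6: 51   i=7: 113
  i=8: 348   i=9: 343     …   i=15: 34
  i=16: 203
Match at i=16, j=4: x = 16·20 + 4 = 324.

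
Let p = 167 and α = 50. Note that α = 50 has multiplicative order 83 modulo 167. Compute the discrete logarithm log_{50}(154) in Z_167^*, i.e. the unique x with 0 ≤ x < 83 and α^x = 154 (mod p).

40

Baby-step giant-step with m = ceil(sqrt(83)) = 10.
Baby table (50^j mod 167 for j=0..9):
  0:1  1:50  2:162  3:84  4:25  5:81  6:42  7:96
  8:124  9:21
Giant step factor: 50^(-10) ≡ 87 (mod 167).
Scan 154·87^i mod 167 for i = 0, 1, …:
  i=0: 154   i=1: 38   i=2: 133   i=3: 48
  i=4: 1
Match at i=4, j=0: x = 4·10 + 0 = 40.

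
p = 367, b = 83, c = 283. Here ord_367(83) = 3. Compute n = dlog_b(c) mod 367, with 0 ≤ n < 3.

Successive powers of 83 modulo 367:
  83^0=1  83^1=83  83^2=283
So 83^2 ≡ 283 (mod 367), giving n = 2.

2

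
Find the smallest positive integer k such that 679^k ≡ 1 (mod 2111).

1055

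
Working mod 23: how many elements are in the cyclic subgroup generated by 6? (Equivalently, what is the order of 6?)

11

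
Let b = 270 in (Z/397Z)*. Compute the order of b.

The order of 270 must divide p − 1 = 396 = 2^2 · 3^2 · 11.
Divisors: 1, 2, 3, 4, 6, 9, 11, 12, 18, 22, 33, 36, 44, 66, 99, 132, 198, 396.
Check each in increasing order: 270^1 ≡ 270;  270^2 ≡ 249;  270^3 ≡ 137;  270^4 ≡ 69;  270^6 ≡ 110;  270^9 ≡ 381;  270^11 ≡ 383;  270^12 ≡ 190;  270^18 ≡ 256;  270^22 ≡ 196;  270^33 ≡ 35;  270^36 ≡ 31;  270^44 ≡ 304;  270^66 ≡ 34;  270^99 ≡ 396;  270^132 ≡ 362;  270^198 ≡ 1.
Smallest exponent giving 1 is 198.

198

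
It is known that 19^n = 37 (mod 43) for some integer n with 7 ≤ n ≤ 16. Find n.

7

Compute 19^7 mod 43 = 37, then multiply by 19 repeatedly:
  19^7=37
Found 37 at exponent 7.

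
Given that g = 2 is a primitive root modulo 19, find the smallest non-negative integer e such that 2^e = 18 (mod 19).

9

Successive powers of 2 modulo 19:
  2^0=1  2^1=2  2^2=4  2^3=8  2^4=16  2^5=13
  2^6=7  2^7=14  2^8=9  2^9=18
So 2^9 ≡ 18 (mod 19), giving e = 9.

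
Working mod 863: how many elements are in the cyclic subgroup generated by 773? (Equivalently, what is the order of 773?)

The order of 773 must divide p − 1 = 862 = 2 · 431.
Divisors: 1, 2, 431, 862.
Check each in increasing order: 773^1 ≡ 773;  773^2 ≡ 333;  773^431 ≡ 1.
Smallest exponent giving 1 is 431.

431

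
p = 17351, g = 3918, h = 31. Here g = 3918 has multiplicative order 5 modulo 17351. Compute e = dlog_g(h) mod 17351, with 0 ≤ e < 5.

4

Successive powers of 3918 modulo 17351:
  3918^0=1  3918^1=3918  3918^2=12440  3918^3=961  3918^4=31
So 3918^4 ≡ 31 (mod 17351), giving e = 4.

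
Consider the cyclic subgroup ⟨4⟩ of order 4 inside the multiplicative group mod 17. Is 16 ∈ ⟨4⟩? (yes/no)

yes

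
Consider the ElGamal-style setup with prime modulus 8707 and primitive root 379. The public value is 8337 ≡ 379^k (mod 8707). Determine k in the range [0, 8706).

Baby-step giant-step with m = ceil(sqrt(8706)) = 94.
Baby table (379^j mod 8707 for j=0..93):
  0:1  1:379  2:4329  3:3775  4:2777  5:7643  6:5973  7:8654
  8:6034  9:5652  10:186  11:838  12:4150  13:5590  14:2809  15:2357
  16:5189  17:7556  18:7828  19:6432  20:8475  21:7849  22:5684  23:3607
  24:54  25:3052  26:7384  27:3589  28:1939  29:3493  30:383  31:5845
  32:3677  33:463  34:1337  35:1717  36:6425  37:5822  38:3667  39:5380
  40:1582  41:7502  42:4776  43:7755  44:4886  45:5910  46:2191  47:3224
  48:2916  49:8082  50:6921  51:2252  52:222  53:5775  54:3268  55:2178
  56:7004  57:7588  58:2542  59:5648  60:7377  61:936  62:6464  63:3189
  64:7065  65:4586  66:5401  67:834  68:2634  69:5688  70:5123  71:8663
  72:738  73:1078  74:8040  75:8417  76:3281  77:7105  78:2332  79:4421
  80:3815  81:523  82:6663  83:247  84:6543  85:7009  86:776  87:6773
  88:7109  89:3848  90:4323  91:1501  92:2924  93:2407
Giant step factor: 379^(-94) ≡ 883 (mod 8707).
Scan 8337·883^i mod 8707 for i = 0, 1, …:
  i=0: 8337   i=1: 4156   i=2: 4101   i=3: 7778
  i=4: 6858   i=5: 4249   i=6: 7857   i=7: 6959
  i=8: 6362   i=9: 1631     …   i=55: 6002
  i=56: 5910
Match at i=56, j=45: k = 56·94 + 45 = 5309.

5309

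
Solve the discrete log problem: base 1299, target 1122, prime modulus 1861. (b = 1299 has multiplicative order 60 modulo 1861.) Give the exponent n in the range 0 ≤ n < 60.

42

Baby-step giant-step with m = ceil(sqrt(60)) = 8.
Baby table (1299^j mod 1861 for j=0..7):
  0:1  1:1299  2:1335  3:1574  4:1248  5:221  6:485  7:997
Giant step factor: 1299^(-8) ≡ 596 (mod 1861).
Scan 1122·596^i mod 1861 for i = 0, 1, …:
  i=0: 1122   i=1: 613   i=2: 592   i=3: 1103
  i=4: 455   i=5: 1335
Match at i=5, j=2: n = 5·8 + 2 = 42.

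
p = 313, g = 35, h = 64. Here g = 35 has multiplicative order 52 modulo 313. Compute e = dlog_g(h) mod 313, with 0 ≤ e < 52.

14

Baby-step giant-step with m = ceil(sqrt(52)) = 8.
Baby table (35^j mod 313 for j=0..7):
  0:1  1:35  2:286  3:307  4:103  5:162  6:36  7:8
Giant step factor: 35^(-8) ≡ 294 (mod 313).
Scan 64·294^i mod 313 for i = 0, 1, …:
  i=0: 64   i=1: 36
Match at i=1, j=6: e = 1·8 + 6 = 14.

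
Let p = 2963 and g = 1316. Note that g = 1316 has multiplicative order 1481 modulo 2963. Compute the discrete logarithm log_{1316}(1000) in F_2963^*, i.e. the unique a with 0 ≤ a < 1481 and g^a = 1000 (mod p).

Baby-step giant-step with m = ceil(sqrt(1481)) = 39.
Baby table (1316^j mod 2963 for j=0..38):
  0:1  1:1316  2:1464  3:674  4:1047  5:57  6:937  7:484
  8:2862  9:419  10:286  11:75  12:921  13:169  14:179  15:1487
  16:1312  17:2126  18:744  19:1314  20:1795  21:709  22:2662  23:926
  24:823  25:1573  26:1894  27:621  28:2411  29:2466  30:771  31:1290
  32:2804  33:1129  34:1301  35:2465  36:2418  37:2789  38:2130
Giant step factor: 1316^(-39) ≡ 2421 (mod 2963).
Scan 1000·2421^i mod 2963 for i = 0, 1, …:
  i=0: 1000   i=1: 229   i=2: 328   i=3: 4
  i=4: 795   i=5: 1708   i=6: 1683   i=7: 418
  i=8: 1595   i=9: 706     …   i=20: 551
  i=21: 621
Match at i=21, j=27: a = 21·39 + 27 = 846.

846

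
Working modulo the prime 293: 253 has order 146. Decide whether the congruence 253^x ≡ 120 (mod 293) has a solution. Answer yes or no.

120 ∈ ⟨253⟩ iff 120^146 ≡ 1 (mod 293), since |⟨253⟩| = 146.
120^146 mod 293 = 292.
Since 292 ≠ 1, 120 does not lie in the subgroup.

no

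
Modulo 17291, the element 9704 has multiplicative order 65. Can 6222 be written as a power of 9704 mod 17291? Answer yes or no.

no

6222 ∈ ⟨9704⟩ iff 6222^65 ≡ 1 (mod 17291), since |⟨9704⟩| = 65.
6222^65 mod 17291 = 12841.
Since 12841 ≠ 1, 6222 does not lie in the subgroup.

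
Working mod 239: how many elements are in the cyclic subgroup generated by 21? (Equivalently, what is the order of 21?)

238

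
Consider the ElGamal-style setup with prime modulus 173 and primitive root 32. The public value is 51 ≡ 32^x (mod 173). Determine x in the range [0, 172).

20

Baby-step giant-step with m = ceil(sqrt(172)) = 14.
Baby table (32^j mod 173 for j=0..13):
  0:1  1:32  2:159  3:71  4:23  5:44  6:24  7:76
  8:10  9:147  10:33  11:18  12:57  13:94
Giant step factor: 32^(-14) ≡ 31 (mod 173).
Scan 51·31^i mod 173 for i = 0, 1, …:
  i=0: 51   i=1: 24
Match at i=1, j=6: x = 1·14 + 6 = 20.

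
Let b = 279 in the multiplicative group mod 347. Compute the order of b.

173

The order of 279 must divide p − 1 = 346 = 2 · 173.
Divisors: 1, 2, 173, 346.
Check each in increasing order: 279^1 ≡ 279;  279^2 ≡ 113;  279^173 ≡ 1.
Smallest exponent giving 1 is 173.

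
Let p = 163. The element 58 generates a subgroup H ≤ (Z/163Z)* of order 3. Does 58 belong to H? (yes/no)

⟨58⟩ has order 3; its elements mod 163 are {1, 58, 104}.
58 is in this set.

yes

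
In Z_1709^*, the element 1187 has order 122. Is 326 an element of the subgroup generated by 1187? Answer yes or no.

no

326 ∈ ⟨1187⟩ iff 326^122 ≡ 1 (mod 1709), since |⟨1187⟩| = 122.
326^122 mod 1709 = 1414.
Since 1414 ≠ 1, 326 does not lie in the subgroup.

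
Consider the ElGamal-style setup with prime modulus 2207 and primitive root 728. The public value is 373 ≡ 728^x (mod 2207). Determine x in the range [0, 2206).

Baby-step giant-step with m = ceil(sqrt(2206)) = 47.
Baby table (728^j mod 2207 for j=0..46):
  0:1  1:728  2:304  3:612  4:1929  5:660  6:1561  7:2010
  8:39  9:1908  10:821  11:1798  12:193  13:1463  14:1290  15:1145
  16:1521  17:1581  18:1121  19:1705  20:906  21:1882  22:1756  23:515
  24:1937  25:2070  26:1786  27:285  28:22  29:567  30:67  31:222
  32:505  33:1278  34:1237  35:80  36:858  37:43  38:406  39:2037
  40:2039  41:1288  42:1896  43:913  44:357  45:1677  46:385
Giant step factor: 728^(-47) ≡ 1226 (mod 2207).
Scan 373·1226^i mod 2207 for i = 0, 1, …:
  i=0: 373   i=1: 449   i=2: 931   i=3: 387
  i=4: 2164   i=5: 250   i=6: 1934   i=7: 766
  i=8: 1141   i=9: 1835     …   i=27: 470
  i=28: 193
Match at i=28, j=12: x = 28·47 + 12 = 1328.

1328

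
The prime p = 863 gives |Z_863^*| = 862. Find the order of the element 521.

The order of 521 must divide p − 1 = 862 = 2 · 431.
Divisors: 1, 2, 431, 862.
Check each in increasing order: 521^1 ≡ 521;  521^2 ≡ 459;  521^431 ≡ 862;  521^862 ≡ 1.
Smallest exponent giving 1 is 862.

862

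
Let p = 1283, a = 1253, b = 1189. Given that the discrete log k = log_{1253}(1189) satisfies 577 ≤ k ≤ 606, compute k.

Compute 1253^577 mod 1283 = 92, then multiply by 1253 repeatedly:
  1253^577=92  1253^578=1089  1253^579=688  1253^580=1171  1253^581=794
  1253^582=557  1253^583=1252  1253^584=930  1253^585=326  1253^586=484
  1253^587=876  1253^588=663  1253^589=638  1253^590=105  1253^591=699
  1253^592=841  1253^593=430  1253^594=1213  1253^595=817  1253^596=1150
  1253^597=141  1253^598=902  1253^599=1166  1253^600=944  1253^601=1189
Found 1189 at exponent 601.

601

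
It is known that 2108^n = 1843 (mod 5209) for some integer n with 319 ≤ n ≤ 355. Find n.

Compute 2108^319 mod 5209 = 408, then multiply by 2108 repeatedly:
  2108^319=408  2108^320=579  2108^321=1626  2108^322=86  2108^323=4182
  2108^324=2028  2108^325=3644  2108^326=3486  2108^327=3798  2108^328=5160
  2108^329=888  2108^330=1873  2108^331=5071  2108^332=800  2108^333=3893
  2108^334=2269  2108^335=1190  2108^336=2991  2108^337=2138  2108^338=1119
  2108^339=4384  2108^340=706  2108^341=3683  2108^342=2354  2108^343=3264
  2108^344=4632  2108^345=2590  2108^346=688  2108^347=2202  2108^348=597
  2108^349=3107  2108^350=1843
Found 1843 at exponent 350.

350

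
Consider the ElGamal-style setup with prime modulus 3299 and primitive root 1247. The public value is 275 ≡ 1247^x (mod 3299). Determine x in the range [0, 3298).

Baby-step giant-step with m = ceil(sqrt(3298)) = 58.
Baby table (1247^j mod 3299 for j=0..57):
  0:1  1:1247  2:1180  3:106  4:222  5:3017  6:1339  7:439
  8:3098  9:77  10:348  11:1787  12:1564  13:599  14:1379  15:834
  16:813  17:1018  18:2630  19:404  20:2340  21:1664  22:3236  23:615
  24:1537  25:3219  26:2509  27:1271  28:1417  29:2034  30:2766  31:1747
  32:1169  33:2884  34:438  35:1851  36:2196  37:242  38:1565  39:1846
  40:2559  41:940  42:1035  43:736  44:670  45:843  46:2139  47:1741
  48:285  49:2402  50:3101  51:519  52:589  53:2105  54:2230  55:3052
  56:2097  57:2151
Giant step factor: 1247^(-58) ≡ 487 (mod 3299).
Scan 275·487^i mod 3299 for i = 0, 1, …:
  i=0: 275   i=1: 1965   i=2: 245   i=3: 551
  i=4: 1118   i=5: 131   i=6: 1116   i=7: 2456
  i=8: 1834   i=9: 2428     …   i=35: 1839
  i=36: 1564
Match at i=36, j=12: x = 36·58 + 12 = 2100.

2100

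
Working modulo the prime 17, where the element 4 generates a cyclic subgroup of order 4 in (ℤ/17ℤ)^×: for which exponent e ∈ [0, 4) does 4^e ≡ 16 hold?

2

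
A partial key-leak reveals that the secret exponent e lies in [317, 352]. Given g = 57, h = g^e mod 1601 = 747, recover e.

319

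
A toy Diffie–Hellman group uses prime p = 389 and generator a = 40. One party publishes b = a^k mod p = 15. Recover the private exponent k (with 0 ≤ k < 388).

Successive powers of 40 modulo 389:
  40^0=1  40^1=40  40^2=44  40^3=204  40^4=380  40^5=29
  40^6=382  40^7=109  40^8=81  40^9=128  40^10=63  40^11=186
  40^12=49  40^13=15
So 40^13 ≡ 15 (mod 389), giving k = 13.

13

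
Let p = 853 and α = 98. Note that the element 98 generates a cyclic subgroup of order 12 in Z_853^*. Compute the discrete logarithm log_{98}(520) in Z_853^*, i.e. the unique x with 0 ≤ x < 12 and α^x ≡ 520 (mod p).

Successive powers of 98 modulo 853:
  98^0=1  98^1=98  98^2=221  98^3=333  98^4=220  98^5=235
  98^6=852  98^7=755  98^8=632  98^9=520
So 98^9 ≡ 520 (mod 853), giving x = 9.

9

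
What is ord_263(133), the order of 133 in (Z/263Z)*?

131

The order of 133 must divide p − 1 = 262 = 2 · 131.
Divisors: 1, 2, 131, 262.
Check each in increasing order: 133^1 ≡ 133;  133^2 ≡ 68;  133^131 ≡ 1.
Smallest exponent giving 1 is 131.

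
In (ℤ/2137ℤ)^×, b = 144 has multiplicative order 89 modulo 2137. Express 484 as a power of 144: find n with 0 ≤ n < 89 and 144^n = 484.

52

Baby-step giant-step with m = ceil(sqrt(89)) = 10.
Baby table (144^j mod 2137 for j=0..9):
  0:1  1:144  2:1503  3:595  4:200  5:1019  6:1420  7:1465
  8:1534  9:785
Giant step factor: 144^(-10) ≡ 1083 (mod 2137).
Scan 484·1083^i mod 2137 for i = 0, 1, …:
  i=0: 484   i=1: 607   i=2: 1322   i=3: 2073
  i=4: 1209   i=5: 1503
Match at i=5, j=2: n = 5·10 + 2 = 52.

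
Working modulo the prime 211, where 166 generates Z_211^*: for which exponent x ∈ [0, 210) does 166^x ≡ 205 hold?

Baby-step giant-step with m = ceil(sqrt(210)) = 15.
Baby table (166^j mod 211 for j=0..14):
  0:1  1:166  2:126  3:27  4:51  5:26  6:96  7:111
  8:69  9:60  10:43  11:175  12:143  13:106  14:83
Giant step factor: 166^(-15) ≡ 67 (mod 211).
Scan 205·67^i mod 211 for i = 0, 1, …:
  i=0: 205   i=1: 20   i=2: 74   i=3: 105
  i=4: 72   i=5: 182   i=6: 167   i=7: 6
  i=8: 191   i=9: 137   i=10: 106
Match at i=10, j=13: x = 10·15 + 13 = 163.

163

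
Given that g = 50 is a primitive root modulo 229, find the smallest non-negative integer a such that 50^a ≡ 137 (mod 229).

Baby-step giant-step with m = ceil(sqrt(228)) = 16.
Baby table (50^j mod 229 for j=0..15):
  0:1  1:50  2:210  3:195  4:132  5:188  6:11  7:92
  8:20  9:84  10:78  11:7  12:121  13:96  14:220  15:8
Giant step factor: 50^(-16) ≡ 75 (mod 229).
Scan 137·75^i mod 229 for i = 0, 1, …:
  i=0: 137   i=1: 199   i=2: 40   i=3: 23
  i=4: 122   i=5: 219   i=6: 166   i=7: 84
Match at i=7, j=9: a = 7·16 + 9 = 121.

121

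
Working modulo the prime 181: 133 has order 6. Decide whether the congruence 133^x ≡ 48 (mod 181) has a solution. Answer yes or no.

yes

⟨133⟩ has order 6; its elements mod 181 are {1, 48, 49, 132, 133, 180}.
48 is in this set.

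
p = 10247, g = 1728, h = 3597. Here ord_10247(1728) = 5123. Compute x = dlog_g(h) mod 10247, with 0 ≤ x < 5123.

Baby-step giant-step with m = ceil(sqrt(5123)) = 72.
Baby table (1728^j mod 10247 for j=0..71):
  0:1  1:1728  2:4107  3:5972  4:887  5:5933  6:5224  7:9712
  8:7997  9:5860  10:2044  11:7064  12:2415  13:2591  14:9556  15:4851
  16:482  17:2889  18:1903  19:9344  20:7407  21:793  22:7453  23:8552
  24:1682  25:6595  26:1496  27:2844  28:6119  29:8975  30:5089  31:1866
  32:6890  33:9153  34:5263  35:5375  36:4218  37:3087  38:5896  39:2770
  40:1211  41:2220  42:3782  43:7957  44:8469  45:1716  46:3865  47:7923
  48:952  49:5536  50:5757  51:8506  52:4170  53:2119  54:3453  55:3030
  56:9870  57:4352  58:9205  59:2896  60:3752  61:7352  62:8223  63:7002
  64:7996  65:4132  66:8184  67:1092  68:1528  69:6905  70:4332  71:5386
Giant step factor: 1728^(-72) ≡ 1279 (mod 10247).
Scan 3597·1279^i mod 10247 for i = 0, 1, …:
  i=0: 3597   i=1: 9907   i=2: 5761   i=3: 726
  i=4: 6324   i=5: 3513   i=6: 4941   i=7: 7387
  i=8: 239   i=9: 8518     …   i=44: 10107
  i=45: 5386
Match at i=45, j=71: x = 45·72 + 71 = 3311.

3311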